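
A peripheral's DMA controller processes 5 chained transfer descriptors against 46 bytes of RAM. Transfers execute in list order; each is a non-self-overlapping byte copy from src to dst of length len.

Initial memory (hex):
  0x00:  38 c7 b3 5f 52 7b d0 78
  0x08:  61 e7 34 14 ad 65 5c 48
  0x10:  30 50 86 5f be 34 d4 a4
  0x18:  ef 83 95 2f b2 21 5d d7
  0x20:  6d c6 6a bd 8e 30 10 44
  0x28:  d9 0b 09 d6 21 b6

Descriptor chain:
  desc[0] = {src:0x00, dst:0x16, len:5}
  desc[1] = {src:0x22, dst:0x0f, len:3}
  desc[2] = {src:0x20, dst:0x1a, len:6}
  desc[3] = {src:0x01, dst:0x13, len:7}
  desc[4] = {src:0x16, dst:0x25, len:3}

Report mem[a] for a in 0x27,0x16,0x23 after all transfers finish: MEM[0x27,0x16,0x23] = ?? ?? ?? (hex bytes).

MEM[0x27,0x16,0x23] = d0 52 bd

  after D0: wrote 5B at 0x16 = 38c7b35f52
  after D1: wrote 3B at 0x0f = 6abd8e
  after D2: wrote 6B at 0x1a = 6dc66abd8e30
  after D3: wrote 7B at 0x13 = c7b35f527bd078
  after D4: wrote 3B at 0x25 = 527bd0
query mem[0x27]=0xd0, mem[0x16]=0x52, mem[0x23]=0xbd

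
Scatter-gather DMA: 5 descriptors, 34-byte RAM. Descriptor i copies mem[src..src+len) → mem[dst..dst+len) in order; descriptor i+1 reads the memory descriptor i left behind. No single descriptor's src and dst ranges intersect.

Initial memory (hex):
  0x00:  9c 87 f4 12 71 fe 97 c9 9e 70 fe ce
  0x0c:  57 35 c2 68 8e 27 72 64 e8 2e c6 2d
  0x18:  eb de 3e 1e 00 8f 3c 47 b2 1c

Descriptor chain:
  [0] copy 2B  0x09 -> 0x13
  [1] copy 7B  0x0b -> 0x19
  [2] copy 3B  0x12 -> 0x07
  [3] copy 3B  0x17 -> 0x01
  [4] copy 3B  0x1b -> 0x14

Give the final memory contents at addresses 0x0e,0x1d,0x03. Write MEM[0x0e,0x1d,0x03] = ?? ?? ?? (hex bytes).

MEM[0x0e,0x1d,0x03] = c2 68 ce

D0: mem[0x13..0x14] <- [70 fe]
D1: mem[0x19..0x1f] <- [ce 57 35 c2 68 8e 27]
D2: mem[0x07..0x09] <- [72 70 fe]
D3: mem[0x01..0x03] <- [2d eb ce]
D4: mem[0x14..0x16] <- [35 c2 68]
query mem[0x0e]=0xc2, mem[0x1d]=0x68, mem[0x03]=0xce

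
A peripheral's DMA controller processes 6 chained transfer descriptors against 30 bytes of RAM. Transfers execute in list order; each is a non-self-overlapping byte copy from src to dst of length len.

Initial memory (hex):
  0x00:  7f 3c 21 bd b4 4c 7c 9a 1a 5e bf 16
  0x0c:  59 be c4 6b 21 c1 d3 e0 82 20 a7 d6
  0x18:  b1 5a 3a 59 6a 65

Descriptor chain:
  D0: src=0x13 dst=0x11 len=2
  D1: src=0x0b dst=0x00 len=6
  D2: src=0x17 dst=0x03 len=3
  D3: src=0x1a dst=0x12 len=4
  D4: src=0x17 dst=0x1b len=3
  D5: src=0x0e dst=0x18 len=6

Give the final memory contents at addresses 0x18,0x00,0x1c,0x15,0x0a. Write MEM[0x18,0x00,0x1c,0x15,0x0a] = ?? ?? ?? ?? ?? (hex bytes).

D0: mem[0x11..0x12] <- [e0 82]
D1: mem[0x00..0x05] <- [16 59 be c4 6b 21]
D2: mem[0x03..0x05] <- [d6 b1 5a]
D3: mem[0x12..0x15] <- [3a 59 6a 65]
D4: mem[0x1b..0x1d] <- [d6 b1 5a]
D5: mem[0x18..0x1d] <- [c4 6b 21 e0 3a 59]
query mem[0x18]=0xc4, mem[0x00]=0x16, mem[0x1c]=0x3a, mem[0x15]=0x65, mem[0x0a]=0xbf

MEM[0x18,0x00,0x1c,0x15,0x0a] = c4 16 3a 65 bf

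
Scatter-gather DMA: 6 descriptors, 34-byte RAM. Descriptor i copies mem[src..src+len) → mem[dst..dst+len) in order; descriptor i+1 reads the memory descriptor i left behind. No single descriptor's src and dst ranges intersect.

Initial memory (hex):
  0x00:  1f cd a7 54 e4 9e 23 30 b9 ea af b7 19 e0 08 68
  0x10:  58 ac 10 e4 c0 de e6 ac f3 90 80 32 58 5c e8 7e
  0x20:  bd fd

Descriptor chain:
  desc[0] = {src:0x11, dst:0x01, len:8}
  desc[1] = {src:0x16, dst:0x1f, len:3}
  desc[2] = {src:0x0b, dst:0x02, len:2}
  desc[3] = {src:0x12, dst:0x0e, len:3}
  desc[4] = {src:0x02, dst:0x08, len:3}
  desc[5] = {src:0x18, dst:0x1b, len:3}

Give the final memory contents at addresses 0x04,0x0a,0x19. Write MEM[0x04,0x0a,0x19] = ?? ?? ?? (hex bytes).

[0] 0x11->0x01 len=8 : ac 10 e4 c0 de e6 ac f3
[1] 0x16->0x1f len=3 : e6 ac f3
[2] 0x0b->0x02 len=2 : b7 19
[3] 0x12->0x0e len=3 : 10 e4 c0
[4] 0x02->0x08 len=3 : b7 19 c0
[5] 0x18->0x1b len=3 : f3 90 80
query mem[0x04]=0xc0, mem[0x0a]=0xc0, mem[0x19]=0x90

MEM[0x04,0x0a,0x19] = c0 c0 90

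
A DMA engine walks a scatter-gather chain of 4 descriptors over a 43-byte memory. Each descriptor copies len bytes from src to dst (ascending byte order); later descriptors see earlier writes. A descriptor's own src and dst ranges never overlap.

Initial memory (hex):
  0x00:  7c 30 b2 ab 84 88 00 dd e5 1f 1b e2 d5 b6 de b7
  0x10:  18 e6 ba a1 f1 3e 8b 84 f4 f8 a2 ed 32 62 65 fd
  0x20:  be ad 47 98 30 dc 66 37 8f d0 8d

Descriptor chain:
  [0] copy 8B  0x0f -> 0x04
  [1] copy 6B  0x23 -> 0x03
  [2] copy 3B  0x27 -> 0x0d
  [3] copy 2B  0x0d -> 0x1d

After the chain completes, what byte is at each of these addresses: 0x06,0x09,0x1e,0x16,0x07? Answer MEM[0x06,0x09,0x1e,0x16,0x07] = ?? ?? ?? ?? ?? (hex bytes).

  after D0: wrote 8B at 0x04 = b718e6baa1f13e8b
  after D1: wrote 6B at 0x03 = 9830dc66378f
  after D2: wrote 3B at 0x0d = 378fd0
  after D3: wrote 2B at 0x1d = 378f
query mem[0x06]=0x66, mem[0x09]=0xf1, mem[0x1e]=0x8f, mem[0x16]=0x8b, mem[0x07]=0x37

MEM[0x06,0x09,0x1e,0x16,0x07] = 66 f1 8f 8b 37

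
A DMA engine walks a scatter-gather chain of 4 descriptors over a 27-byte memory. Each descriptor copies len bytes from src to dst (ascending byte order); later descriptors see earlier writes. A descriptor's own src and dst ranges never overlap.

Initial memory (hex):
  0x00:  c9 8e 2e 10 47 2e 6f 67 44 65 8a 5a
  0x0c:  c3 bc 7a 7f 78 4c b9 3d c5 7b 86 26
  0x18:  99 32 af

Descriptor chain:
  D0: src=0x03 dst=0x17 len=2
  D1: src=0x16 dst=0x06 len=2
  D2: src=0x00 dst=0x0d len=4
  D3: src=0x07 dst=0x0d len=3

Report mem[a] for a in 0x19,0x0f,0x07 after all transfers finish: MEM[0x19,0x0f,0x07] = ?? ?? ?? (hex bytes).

D0: mem[0x17..0x18] <- [10 47]
D1: mem[0x06..0x07] <- [86 10]
D2: mem[0x0d..0x10] <- [c9 8e 2e 10]
D3: mem[0x0d..0x0f] <- [10 44 65]
query mem[0x19]=0x32, mem[0x0f]=0x65, mem[0x07]=0x10

MEM[0x19,0x0f,0x07] = 32 65 10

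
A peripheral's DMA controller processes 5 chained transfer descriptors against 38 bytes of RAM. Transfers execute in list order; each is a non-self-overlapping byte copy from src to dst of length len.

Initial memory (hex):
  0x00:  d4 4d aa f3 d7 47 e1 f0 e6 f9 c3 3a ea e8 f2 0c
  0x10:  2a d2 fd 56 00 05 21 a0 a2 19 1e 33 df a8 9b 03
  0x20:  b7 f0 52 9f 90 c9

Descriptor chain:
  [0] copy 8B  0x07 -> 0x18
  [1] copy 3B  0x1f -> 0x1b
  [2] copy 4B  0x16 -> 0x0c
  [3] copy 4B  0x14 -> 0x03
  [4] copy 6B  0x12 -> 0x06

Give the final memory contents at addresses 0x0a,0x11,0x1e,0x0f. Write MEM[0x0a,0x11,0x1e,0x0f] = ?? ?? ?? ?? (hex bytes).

MEM[0x0a,0x11,0x1e,0x0f] = 21 d2 e8 e6

D0: mem[0x18..0x1f] <- [f0 e6 f9 c3 3a ea e8 f2]
D1: mem[0x1b..0x1d] <- [f2 b7 f0]
D2: mem[0x0c..0x0f] <- [21 a0 f0 e6]
D3: mem[0x03..0x06] <- [00 05 21 a0]
D4: mem[0x06..0x0b] <- [fd 56 00 05 21 a0]
query mem[0x0a]=0x21, mem[0x11]=0xd2, mem[0x1e]=0xe8, mem[0x0f]=0xe6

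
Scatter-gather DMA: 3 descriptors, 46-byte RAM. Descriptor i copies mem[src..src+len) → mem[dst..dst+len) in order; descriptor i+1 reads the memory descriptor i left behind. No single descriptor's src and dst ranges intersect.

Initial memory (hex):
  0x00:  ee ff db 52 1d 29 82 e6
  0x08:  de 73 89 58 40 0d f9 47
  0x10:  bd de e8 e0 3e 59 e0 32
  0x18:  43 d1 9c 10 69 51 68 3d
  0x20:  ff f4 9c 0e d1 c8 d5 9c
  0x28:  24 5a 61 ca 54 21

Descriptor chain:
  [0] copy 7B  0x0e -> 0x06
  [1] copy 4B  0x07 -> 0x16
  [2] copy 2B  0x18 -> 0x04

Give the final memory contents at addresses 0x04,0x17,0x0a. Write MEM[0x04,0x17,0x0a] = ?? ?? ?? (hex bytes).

MEM[0x04,0x17,0x0a] = de bd e8

#0 dst[0x06+7] := {0xf9,0x47,0xbd,0xde,0xe8,0xe0,0x3e}
#1 dst[0x16+4] := {0x47,0xbd,0xde,0xe8}
#2 dst[0x04+2] := {0xde,0xe8}
query mem[0x04]=0xde, mem[0x17]=0xbd, mem[0x0a]=0xe8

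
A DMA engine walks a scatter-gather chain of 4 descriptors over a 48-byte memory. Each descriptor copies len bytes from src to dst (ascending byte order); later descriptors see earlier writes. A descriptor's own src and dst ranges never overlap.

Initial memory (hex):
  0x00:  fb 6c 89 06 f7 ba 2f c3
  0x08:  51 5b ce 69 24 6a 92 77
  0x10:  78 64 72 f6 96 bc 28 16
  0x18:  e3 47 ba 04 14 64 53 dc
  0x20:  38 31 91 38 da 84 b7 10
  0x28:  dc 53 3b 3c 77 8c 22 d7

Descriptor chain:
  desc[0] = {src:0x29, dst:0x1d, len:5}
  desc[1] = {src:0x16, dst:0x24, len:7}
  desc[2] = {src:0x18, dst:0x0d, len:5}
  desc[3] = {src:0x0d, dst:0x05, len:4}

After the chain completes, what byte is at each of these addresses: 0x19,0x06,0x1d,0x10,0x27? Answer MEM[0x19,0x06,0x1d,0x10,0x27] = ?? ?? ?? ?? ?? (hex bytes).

D0: mem[0x1d..0x21] <- [53 3b 3c 77 8c]
D1: mem[0x24..0x2a] <- [28 16 e3 47 ba 04 14]
D2: mem[0x0d..0x11] <- [e3 47 ba 04 14]
D3: mem[0x05..0x08] <- [e3 47 ba 04]
query mem[0x19]=0x47, mem[0x06]=0x47, mem[0x1d]=0x53, mem[0x10]=0x04, mem[0x27]=0x47

MEM[0x19,0x06,0x1d,0x10,0x27] = 47 47 53 04 47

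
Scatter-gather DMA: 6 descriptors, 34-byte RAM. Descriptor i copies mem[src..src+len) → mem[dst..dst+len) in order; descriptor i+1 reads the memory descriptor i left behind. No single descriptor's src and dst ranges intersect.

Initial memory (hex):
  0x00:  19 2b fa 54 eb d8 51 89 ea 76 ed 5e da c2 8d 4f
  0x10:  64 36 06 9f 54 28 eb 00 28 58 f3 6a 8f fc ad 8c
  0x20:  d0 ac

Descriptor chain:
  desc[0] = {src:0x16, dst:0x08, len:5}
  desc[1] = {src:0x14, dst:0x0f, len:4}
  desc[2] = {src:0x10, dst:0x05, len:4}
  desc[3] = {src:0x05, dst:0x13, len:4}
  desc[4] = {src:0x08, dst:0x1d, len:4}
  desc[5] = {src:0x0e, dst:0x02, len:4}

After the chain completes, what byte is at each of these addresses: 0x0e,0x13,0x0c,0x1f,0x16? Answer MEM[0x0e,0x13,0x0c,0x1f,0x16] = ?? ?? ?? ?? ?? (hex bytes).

D0: mem[0x08..0x0c] <- [eb 00 28 58 f3]
D1: mem[0x0f..0x12] <- [54 28 eb 00]
D2: mem[0x05..0x08] <- [28 eb 00 9f]
D3: mem[0x13..0x16] <- [28 eb 00 9f]
D4: mem[0x1d..0x20] <- [9f 00 28 58]
D5: mem[0x02..0x05] <- [8d 54 28 eb]
query mem[0x0e]=0x8d, mem[0x13]=0x28, mem[0x0c]=0xf3, mem[0x1f]=0x28, mem[0x16]=0x9f

MEM[0x0e,0x13,0x0c,0x1f,0x16] = 8d 28 f3 28 9f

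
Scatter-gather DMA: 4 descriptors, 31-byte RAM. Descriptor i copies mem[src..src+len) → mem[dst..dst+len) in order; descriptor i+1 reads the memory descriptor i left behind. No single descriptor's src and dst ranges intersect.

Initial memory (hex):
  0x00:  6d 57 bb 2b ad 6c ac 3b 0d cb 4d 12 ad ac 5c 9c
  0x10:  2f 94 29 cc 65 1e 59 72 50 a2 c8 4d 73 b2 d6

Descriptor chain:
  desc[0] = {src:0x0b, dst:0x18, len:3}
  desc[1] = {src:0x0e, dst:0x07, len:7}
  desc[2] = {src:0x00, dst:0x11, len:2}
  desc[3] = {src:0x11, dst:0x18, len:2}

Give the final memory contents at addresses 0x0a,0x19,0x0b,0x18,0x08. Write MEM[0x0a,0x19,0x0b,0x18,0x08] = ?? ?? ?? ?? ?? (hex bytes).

MEM[0x0a,0x19,0x0b,0x18,0x08] = 94 57 29 6d 9c

D0: mem[0x18..0x1a] <- [12 ad ac]
D1: mem[0x07..0x0d] <- [5c 9c 2f 94 29 cc 65]
D2: mem[0x11..0x12] <- [6d 57]
D3: mem[0x18..0x19] <- [6d 57]
query mem[0x0a]=0x94, mem[0x19]=0x57, mem[0x0b]=0x29, mem[0x18]=0x6d, mem[0x08]=0x9c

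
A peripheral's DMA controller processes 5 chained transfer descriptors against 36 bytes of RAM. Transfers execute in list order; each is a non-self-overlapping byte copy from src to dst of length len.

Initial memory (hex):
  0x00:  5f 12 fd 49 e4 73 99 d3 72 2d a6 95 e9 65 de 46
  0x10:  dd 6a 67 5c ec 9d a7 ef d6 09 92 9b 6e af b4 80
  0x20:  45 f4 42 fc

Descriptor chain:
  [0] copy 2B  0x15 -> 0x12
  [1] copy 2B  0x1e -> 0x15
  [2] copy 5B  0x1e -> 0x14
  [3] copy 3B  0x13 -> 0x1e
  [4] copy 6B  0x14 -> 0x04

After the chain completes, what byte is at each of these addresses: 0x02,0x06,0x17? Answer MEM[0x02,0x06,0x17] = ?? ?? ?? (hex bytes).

[0] 0x15->0x12 len=2 : 9d a7
[1] 0x1e->0x15 len=2 : b4 80
[2] 0x1e->0x14 len=5 : b4 80 45 f4 42
[3] 0x13->0x1e len=3 : a7 b4 80
[4] 0x14->0x04 len=6 : b4 80 45 f4 42 09
query mem[0x02]=0xfd, mem[0x06]=0x45, mem[0x17]=0xf4

MEM[0x02,0x06,0x17] = fd 45 f4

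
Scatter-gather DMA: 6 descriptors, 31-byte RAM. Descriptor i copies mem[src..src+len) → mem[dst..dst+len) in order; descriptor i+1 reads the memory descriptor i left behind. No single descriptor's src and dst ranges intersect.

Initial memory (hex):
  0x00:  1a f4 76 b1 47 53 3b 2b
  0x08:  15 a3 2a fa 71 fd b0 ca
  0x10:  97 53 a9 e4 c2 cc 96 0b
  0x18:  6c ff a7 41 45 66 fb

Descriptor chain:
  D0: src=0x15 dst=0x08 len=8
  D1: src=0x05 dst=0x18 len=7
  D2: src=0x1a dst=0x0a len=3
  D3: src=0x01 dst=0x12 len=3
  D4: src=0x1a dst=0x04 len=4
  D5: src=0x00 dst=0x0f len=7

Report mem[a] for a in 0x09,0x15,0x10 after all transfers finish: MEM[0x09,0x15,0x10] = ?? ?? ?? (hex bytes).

[0] 0x15->0x08 len=8 : cc 96 0b 6c ff a7 41 45
[1] 0x05->0x18 len=7 : 53 3b 2b cc 96 0b 6c
[2] 0x1a->0x0a len=3 : 2b cc 96
[3] 0x01->0x12 len=3 : f4 76 b1
[4] 0x1a->0x04 len=4 : 2b cc 96 0b
[5] 0x00->0x0f len=7 : 1a f4 76 b1 2b cc 96
query mem[0x09]=0x96, mem[0x15]=0x96, mem[0x10]=0xf4

MEM[0x09,0x15,0x10] = 96 96 f4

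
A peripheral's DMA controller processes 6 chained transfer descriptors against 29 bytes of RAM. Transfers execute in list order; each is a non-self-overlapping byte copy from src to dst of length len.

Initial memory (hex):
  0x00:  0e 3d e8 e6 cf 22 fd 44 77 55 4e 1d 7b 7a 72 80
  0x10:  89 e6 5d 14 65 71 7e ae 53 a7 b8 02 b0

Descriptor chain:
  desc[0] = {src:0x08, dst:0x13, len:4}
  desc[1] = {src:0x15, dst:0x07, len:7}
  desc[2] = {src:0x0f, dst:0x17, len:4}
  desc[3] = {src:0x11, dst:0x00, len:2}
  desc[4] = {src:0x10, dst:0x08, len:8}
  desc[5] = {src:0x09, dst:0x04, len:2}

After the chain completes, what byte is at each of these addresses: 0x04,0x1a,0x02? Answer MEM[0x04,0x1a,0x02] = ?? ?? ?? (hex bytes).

[0] 0x08->0x13 len=4 : 77 55 4e 1d
[1] 0x15->0x07 len=7 : 4e 1d ae 53 a7 b8 02
[2] 0x0f->0x17 len=4 : 80 89 e6 5d
[3] 0x11->0x00 len=2 : e6 5d
[4] 0x10->0x08 len=8 : 89 e6 5d 77 55 4e 1d 80
[5] 0x09->0x04 len=2 : e6 5d
query mem[0x04]=0xe6, mem[0x1a]=0x5d, mem[0x02]=0xe8

MEM[0x04,0x1a,0x02] = e6 5d e8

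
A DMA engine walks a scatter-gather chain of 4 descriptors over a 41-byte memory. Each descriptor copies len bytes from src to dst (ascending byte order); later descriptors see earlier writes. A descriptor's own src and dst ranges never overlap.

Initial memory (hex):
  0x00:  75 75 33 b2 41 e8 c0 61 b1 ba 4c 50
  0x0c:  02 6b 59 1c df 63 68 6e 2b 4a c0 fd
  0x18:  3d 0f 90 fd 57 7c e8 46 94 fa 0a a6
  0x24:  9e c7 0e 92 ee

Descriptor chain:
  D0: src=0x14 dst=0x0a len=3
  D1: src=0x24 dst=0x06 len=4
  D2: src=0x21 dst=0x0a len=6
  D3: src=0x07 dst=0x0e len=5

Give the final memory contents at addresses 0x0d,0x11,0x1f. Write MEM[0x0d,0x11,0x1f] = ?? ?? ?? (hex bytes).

MEM[0x0d,0x11,0x1f] = 9e fa 46

D0: mem[0x0a..0x0c] <- [2b 4a c0]
D1: mem[0x06..0x09] <- [9e c7 0e 92]
D2: mem[0x0a..0x0f] <- [fa 0a a6 9e c7 0e]
D3: mem[0x0e..0x12] <- [c7 0e 92 fa 0a]
query mem[0x0d]=0x9e, mem[0x11]=0xfa, mem[0x1f]=0x46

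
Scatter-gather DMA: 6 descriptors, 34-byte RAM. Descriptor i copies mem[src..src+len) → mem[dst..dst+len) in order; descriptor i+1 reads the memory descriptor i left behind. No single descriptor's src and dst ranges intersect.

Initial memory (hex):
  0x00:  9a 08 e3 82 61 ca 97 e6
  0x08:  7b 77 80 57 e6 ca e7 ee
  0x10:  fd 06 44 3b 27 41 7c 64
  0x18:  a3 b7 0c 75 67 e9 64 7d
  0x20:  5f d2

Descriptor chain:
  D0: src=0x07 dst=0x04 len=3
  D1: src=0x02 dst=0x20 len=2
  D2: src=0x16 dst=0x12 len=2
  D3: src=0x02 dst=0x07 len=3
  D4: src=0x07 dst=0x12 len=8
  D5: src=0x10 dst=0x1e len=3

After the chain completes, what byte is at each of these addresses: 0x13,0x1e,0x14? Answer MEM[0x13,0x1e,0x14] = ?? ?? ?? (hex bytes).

#0 dst[0x04+3] := {0xe6,0x7b,0x77}
#1 dst[0x20+2] := {0xe3,0x82}
#2 dst[0x12+2] := {0x7c,0x64}
#3 dst[0x07+3] := {0xe3,0x82,0xe6}
#4 dst[0x12+8] := {0xe3,0x82,0xe6,0x80,0x57,0xe6,0xca,0xe7}
#5 dst[0x1e+3] := {0xfd,0x06,0xe3}
query mem[0x13]=0x82, mem[0x1e]=0xfd, mem[0x14]=0xe6

MEM[0x13,0x1e,0x14] = 82 fd e6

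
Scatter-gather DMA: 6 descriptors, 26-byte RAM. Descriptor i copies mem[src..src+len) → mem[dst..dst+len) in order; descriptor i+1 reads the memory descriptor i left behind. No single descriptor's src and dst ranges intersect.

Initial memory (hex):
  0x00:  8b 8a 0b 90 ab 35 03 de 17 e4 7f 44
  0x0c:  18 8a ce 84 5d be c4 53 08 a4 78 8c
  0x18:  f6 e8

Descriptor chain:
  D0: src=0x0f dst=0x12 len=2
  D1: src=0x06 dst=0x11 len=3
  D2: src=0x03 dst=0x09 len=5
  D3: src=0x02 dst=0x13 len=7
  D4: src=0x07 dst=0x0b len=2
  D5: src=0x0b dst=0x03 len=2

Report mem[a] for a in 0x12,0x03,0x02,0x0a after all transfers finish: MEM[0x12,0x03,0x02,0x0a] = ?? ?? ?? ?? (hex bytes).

MEM[0x12,0x03,0x02,0x0a] = de de 0b ab

D0: mem[0x12..0x13] <- [84 5d]
D1: mem[0x11..0x13] <- [03 de 17]
D2: mem[0x09..0x0d] <- [90 ab 35 03 de]
D3: mem[0x13..0x19] <- [0b 90 ab 35 03 de 17]
D4: mem[0x0b..0x0c] <- [de 17]
D5: mem[0x03..0x04] <- [de 17]
query mem[0x12]=0xde, mem[0x03]=0xde, mem[0x02]=0x0b, mem[0x0a]=0xab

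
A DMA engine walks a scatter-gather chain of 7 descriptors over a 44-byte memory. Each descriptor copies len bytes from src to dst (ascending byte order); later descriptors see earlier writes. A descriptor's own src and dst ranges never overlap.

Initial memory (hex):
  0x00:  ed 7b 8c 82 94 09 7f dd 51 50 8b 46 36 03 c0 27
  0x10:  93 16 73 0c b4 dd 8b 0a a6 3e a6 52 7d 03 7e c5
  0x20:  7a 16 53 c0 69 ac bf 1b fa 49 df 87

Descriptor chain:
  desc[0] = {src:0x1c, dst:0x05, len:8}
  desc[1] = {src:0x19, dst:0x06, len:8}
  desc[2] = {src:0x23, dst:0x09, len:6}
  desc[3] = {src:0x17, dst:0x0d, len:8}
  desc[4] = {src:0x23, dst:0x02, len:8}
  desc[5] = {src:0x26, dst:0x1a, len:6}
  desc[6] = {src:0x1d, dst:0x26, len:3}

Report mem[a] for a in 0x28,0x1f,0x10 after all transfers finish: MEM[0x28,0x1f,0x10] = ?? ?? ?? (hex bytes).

D0: mem[0x05..0x0c] <- [7d 03 7e c5 7a 16 53 c0]
D1: mem[0x06..0x0d] <- [3e a6 52 7d 03 7e c5 7a]
D2: mem[0x09..0x0e] <- [c0 69 ac bf 1b fa]
D3: mem[0x0d..0x14] <- [0a a6 3e a6 52 7d 03 7e]
D4: mem[0x02..0x09] <- [c0 69 ac bf 1b fa 49 df]
D5: mem[0x1a..0x1f] <- [bf 1b fa 49 df 87]
D6: mem[0x26..0x28] <- [49 df 87]
query mem[0x28]=0x87, mem[0x1f]=0x87, mem[0x10]=0xa6

MEM[0x28,0x1f,0x10] = 87 87 a6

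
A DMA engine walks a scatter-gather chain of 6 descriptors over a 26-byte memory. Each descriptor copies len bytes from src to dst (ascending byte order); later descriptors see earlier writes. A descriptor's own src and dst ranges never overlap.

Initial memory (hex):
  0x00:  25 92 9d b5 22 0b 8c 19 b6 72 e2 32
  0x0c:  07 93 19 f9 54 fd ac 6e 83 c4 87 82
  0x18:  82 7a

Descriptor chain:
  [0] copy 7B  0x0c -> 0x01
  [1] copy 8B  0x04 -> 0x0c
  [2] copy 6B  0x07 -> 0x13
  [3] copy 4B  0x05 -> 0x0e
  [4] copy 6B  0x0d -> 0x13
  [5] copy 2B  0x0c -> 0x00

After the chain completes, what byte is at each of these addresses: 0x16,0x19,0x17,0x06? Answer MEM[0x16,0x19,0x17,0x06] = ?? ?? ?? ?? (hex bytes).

[0] 0x0c->0x01 len=7 : 07 93 19 f9 54 fd ac
[1] 0x04->0x0c len=8 : f9 54 fd ac b6 72 e2 32
[2] 0x07->0x13 len=6 : ac b6 72 e2 32 f9
[3] 0x05->0x0e len=4 : 54 fd ac b6
[4] 0x0d->0x13 len=6 : 54 54 fd ac b6 e2
[5] 0x0c->0x00 len=2 : f9 54
query mem[0x16]=0xac, mem[0x19]=0x7a, mem[0x17]=0xb6, mem[0x06]=0xfd

MEM[0x16,0x19,0x17,0x06] = ac 7a b6 fd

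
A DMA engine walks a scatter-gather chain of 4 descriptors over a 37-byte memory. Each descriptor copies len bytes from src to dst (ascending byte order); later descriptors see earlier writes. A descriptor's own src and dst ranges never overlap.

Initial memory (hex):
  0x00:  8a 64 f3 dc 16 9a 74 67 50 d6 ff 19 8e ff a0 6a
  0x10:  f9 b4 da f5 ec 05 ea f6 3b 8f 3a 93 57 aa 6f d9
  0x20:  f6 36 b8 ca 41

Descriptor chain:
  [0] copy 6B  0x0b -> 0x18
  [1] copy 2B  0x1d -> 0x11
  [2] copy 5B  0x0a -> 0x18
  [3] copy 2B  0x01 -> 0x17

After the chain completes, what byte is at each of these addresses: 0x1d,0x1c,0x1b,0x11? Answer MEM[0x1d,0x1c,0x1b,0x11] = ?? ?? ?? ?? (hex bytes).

D0: mem[0x18..0x1d] <- [19 8e ff a0 6a f9]
D1: mem[0x11..0x12] <- [f9 6f]
D2: mem[0x18..0x1c] <- [ff 19 8e ff a0]
D3: mem[0x17..0x18] <- [64 f3]
query mem[0x1d]=0xf9, mem[0x1c]=0xa0, mem[0x1b]=0xff, mem[0x11]=0xf9

MEM[0x1d,0x1c,0x1b,0x11] = f9 a0 ff f9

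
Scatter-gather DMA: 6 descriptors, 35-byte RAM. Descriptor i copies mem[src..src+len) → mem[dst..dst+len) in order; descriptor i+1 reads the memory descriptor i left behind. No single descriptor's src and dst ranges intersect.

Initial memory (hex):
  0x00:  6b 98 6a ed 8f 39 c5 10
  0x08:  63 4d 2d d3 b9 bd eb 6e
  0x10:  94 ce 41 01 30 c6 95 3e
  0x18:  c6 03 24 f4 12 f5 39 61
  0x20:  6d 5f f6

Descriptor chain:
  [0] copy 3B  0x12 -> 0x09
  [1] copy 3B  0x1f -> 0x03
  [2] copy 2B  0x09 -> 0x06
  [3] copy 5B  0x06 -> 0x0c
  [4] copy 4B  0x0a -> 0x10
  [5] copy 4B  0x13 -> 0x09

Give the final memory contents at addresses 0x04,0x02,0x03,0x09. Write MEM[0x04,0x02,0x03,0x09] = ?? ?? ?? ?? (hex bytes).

MEM[0x04,0x02,0x03,0x09] = 6d 6a 61 01

#0 dst[0x09+3] := {0x41,0x01,0x30}
#1 dst[0x03+3] := {0x61,0x6d,0x5f}
#2 dst[0x06+2] := {0x41,0x01}
#3 dst[0x0c+5] := {0x41,0x01,0x63,0x41,0x01}
#4 dst[0x10+4] := {0x01,0x30,0x41,0x01}
#5 dst[0x09+4] := {0x01,0x30,0xc6,0x95}
query mem[0x04]=0x6d, mem[0x02]=0x6a, mem[0x03]=0x61, mem[0x09]=0x01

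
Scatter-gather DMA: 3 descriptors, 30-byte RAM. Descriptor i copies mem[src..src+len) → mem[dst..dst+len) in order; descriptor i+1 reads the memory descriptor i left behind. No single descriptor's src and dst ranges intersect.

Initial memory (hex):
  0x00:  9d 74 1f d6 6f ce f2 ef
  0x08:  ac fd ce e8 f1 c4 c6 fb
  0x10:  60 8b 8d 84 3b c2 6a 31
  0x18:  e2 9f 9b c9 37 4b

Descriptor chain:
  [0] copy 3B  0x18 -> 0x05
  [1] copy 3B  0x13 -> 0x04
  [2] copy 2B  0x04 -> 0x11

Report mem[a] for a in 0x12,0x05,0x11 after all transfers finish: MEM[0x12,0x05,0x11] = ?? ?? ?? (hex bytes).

D0: mem[0x05..0x07] <- [e2 9f 9b]
D1: mem[0x04..0x06] <- [84 3b c2]
D2: mem[0x11..0x12] <- [84 3b]
query mem[0x12]=0x3b, mem[0x05]=0x3b, mem[0x11]=0x84

MEM[0x12,0x05,0x11] = 3b 3b 84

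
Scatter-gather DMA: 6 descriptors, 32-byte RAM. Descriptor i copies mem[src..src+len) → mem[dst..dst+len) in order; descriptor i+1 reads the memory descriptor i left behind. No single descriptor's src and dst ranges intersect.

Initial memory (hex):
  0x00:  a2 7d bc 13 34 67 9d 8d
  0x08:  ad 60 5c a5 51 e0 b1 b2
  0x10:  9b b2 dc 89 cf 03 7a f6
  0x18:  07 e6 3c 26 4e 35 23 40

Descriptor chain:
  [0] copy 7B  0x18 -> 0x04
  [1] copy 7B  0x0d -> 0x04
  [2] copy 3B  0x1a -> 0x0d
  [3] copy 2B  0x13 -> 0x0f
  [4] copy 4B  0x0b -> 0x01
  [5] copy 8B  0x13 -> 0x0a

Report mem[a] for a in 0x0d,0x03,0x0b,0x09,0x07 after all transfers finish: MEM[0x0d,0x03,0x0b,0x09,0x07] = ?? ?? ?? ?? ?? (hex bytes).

D0: mem[0x04..0x0a] <- [07 e6 3c 26 4e 35 23]
D1: mem[0x04..0x0a] <- [e0 b1 b2 9b b2 dc 89]
D2: mem[0x0d..0x0f] <- [3c 26 4e]
D3: mem[0x0f..0x10] <- [89 cf]
D4: mem[0x01..0x04] <- [a5 51 3c 26]
D5: mem[0x0a..0x11] <- [89 cf 03 7a f6 07 e6 3c]
query mem[0x0d]=0x7a, mem[0x03]=0x3c, mem[0x0b]=0xcf, mem[0x09]=0xdc, mem[0x07]=0x9b

MEM[0x0d,0x03,0x0b,0x09,0x07] = 7a 3c cf dc 9b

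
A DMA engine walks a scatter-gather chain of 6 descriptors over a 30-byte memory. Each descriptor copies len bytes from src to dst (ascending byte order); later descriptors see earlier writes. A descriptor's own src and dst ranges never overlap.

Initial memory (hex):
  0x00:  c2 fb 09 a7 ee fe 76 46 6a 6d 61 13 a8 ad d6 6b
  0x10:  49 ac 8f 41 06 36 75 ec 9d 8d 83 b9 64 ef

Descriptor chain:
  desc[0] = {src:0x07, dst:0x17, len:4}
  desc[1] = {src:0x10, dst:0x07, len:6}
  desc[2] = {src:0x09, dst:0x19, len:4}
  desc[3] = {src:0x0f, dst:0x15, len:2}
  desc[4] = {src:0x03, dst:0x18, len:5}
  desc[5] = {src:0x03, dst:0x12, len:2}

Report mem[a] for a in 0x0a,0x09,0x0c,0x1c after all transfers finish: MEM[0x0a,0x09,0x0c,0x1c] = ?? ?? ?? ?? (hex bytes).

  after D0: wrote 4B at 0x17 = 466a6d61
  after D1: wrote 6B at 0x07 = 49ac8f410636
  after D2: wrote 4B at 0x19 = 8f410636
  after D3: wrote 2B at 0x15 = 6b49
  after D4: wrote 5B at 0x18 = a7eefe7649
  after D5: wrote 2B at 0x12 = a7ee
query mem[0x0a]=0x41, mem[0x09]=0x8f, mem[0x0c]=0x36, mem[0x1c]=0x49

MEM[0x0a,0x09,0x0c,0x1c] = 41 8f 36 49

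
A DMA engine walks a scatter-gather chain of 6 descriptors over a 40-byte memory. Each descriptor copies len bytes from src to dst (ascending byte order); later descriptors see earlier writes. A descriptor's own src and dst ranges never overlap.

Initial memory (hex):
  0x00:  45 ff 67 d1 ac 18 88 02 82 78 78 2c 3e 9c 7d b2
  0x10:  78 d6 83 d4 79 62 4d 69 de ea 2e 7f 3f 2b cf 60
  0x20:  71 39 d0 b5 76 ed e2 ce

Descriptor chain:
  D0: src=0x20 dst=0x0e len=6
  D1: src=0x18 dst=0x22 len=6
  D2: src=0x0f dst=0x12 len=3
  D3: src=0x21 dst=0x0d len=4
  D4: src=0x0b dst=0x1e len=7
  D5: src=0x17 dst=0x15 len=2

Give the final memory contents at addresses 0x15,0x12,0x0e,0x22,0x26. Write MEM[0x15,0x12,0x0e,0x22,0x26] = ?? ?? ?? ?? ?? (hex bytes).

MEM[0x15,0x12,0x0e,0x22,0x26] = 69 39 de ea 3f

D0: mem[0x0e..0x13] <- [71 39 d0 b5 76 ed]
D1: mem[0x22..0x27] <- [de ea 2e 7f 3f 2b]
D2: mem[0x12..0x14] <- [39 d0 b5]
D3: mem[0x0d..0x10] <- [39 de ea 2e]
D4: mem[0x1e..0x24] <- [2c 3e 39 de ea 2e b5]
D5: mem[0x15..0x16] <- [69 de]
query mem[0x15]=0x69, mem[0x12]=0x39, mem[0x0e]=0xde, mem[0x22]=0xea, mem[0x26]=0x3f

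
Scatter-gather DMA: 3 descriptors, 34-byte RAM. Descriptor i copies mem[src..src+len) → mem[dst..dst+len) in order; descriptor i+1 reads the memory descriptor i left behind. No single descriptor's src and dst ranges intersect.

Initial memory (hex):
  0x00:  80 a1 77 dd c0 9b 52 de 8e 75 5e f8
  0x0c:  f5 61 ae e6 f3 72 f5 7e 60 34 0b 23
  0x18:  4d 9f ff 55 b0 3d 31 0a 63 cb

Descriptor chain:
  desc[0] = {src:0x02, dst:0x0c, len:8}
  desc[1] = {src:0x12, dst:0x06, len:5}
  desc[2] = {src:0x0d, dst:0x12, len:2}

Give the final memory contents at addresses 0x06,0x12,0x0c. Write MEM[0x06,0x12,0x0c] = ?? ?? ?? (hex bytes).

D0: mem[0x0c..0x13] <- [77 dd c0 9b 52 de 8e 75]
D1: mem[0x06..0x0a] <- [8e 75 60 34 0b]
D2: mem[0x12..0x13] <- [dd c0]
query mem[0x06]=0x8e, mem[0x12]=0xdd, mem[0x0c]=0x77

MEM[0x06,0x12,0x0c] = 8e dd 77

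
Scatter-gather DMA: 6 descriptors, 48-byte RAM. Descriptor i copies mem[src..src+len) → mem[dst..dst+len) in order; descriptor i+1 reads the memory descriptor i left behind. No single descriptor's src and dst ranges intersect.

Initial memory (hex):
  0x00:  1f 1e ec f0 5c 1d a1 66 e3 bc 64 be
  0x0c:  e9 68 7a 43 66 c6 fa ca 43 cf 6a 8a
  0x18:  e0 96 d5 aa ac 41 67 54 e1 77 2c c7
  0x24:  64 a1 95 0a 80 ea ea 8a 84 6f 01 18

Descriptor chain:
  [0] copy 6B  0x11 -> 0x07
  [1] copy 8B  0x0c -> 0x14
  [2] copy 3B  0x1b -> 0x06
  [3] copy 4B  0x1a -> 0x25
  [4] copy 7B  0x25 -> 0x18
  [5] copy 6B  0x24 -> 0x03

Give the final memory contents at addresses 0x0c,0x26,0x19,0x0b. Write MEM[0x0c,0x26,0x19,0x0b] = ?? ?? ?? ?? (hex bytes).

[0] 0x11->0x07 len=6 : c6 fa ca 43 cf 6a
[1] 0x0c->0x14 len=8 : 6a 68 7a 43 66 c6 fa ca
[2] 0x1b->0x06 len=3 : ca ac 41
[3] 0x1a->0x25 len=4 : fa ca ac 41
[4] 0x25->0x18 len=7 : fa ca ac 41 ea ea 8a
[5] 0x24->0x03 len=6 : 64 fa ca ac 41 ea
query mem[0x0c]=0x6a, mem[0x26]=0xca, mem[0x19]=0xca, mem[0x0b]=0xcf

MEM[0x0c,0x26,0x19,0x0b] = 6a ca ca cf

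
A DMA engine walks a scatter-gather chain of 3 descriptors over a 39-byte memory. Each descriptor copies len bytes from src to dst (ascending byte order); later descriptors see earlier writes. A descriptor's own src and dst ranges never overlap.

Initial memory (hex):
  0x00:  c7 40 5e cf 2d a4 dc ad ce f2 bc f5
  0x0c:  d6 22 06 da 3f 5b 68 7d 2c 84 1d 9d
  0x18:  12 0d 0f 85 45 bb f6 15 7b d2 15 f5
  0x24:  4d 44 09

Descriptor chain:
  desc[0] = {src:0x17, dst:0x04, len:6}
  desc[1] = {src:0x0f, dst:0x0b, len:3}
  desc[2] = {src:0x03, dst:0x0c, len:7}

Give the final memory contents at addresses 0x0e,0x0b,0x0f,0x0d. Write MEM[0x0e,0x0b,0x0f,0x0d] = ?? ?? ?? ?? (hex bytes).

[0] 0x17->0x04 len=6 : 9d 12 0d 0f 85 45
[1] 0x0f->0x0b len=3 : da 3f 5b
[2] 0x03->0x0c len=7 : cf 9d 12 0d 0f 85 45
query mem[0x0e]=0x12, mem[0x0b]=0xda, mem[0x0f]=0x0d, mem[0x0d]=0x9d

MEM[0x0e,0x0b,0x0f,0x0d] = 12 da 0d 9d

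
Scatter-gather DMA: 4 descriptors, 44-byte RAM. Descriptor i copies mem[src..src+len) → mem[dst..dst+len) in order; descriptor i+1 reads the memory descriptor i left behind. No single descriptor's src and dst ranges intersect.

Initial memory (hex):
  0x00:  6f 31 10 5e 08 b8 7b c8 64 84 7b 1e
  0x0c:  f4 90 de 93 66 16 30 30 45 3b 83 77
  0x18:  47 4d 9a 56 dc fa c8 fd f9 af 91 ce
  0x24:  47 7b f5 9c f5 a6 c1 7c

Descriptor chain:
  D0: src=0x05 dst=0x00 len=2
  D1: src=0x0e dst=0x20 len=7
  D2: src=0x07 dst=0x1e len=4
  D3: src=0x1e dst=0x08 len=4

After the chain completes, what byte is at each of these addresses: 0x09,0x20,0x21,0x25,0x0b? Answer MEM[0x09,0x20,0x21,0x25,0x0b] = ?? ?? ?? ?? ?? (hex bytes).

MEM[0x09,0x20,0x21,0x25,0x0b] = 64 84 7b 30 7b

[0] 0x05->0x00 len=2 : b8 7b
[1] 0x0e->0x20 len=7 : de 93 66 16 30 30 45
[2] 0x07->0x1e len=4 : c8 64 84 7b
[3] 0x1e->0x08 len=4 : c8 64 84 7b
query mem[0x09]=0x64, mem[0x20]=0x84, mem[0x21]=0x7b, mem[0x25]=0x30, mem[0x0b]=0x7b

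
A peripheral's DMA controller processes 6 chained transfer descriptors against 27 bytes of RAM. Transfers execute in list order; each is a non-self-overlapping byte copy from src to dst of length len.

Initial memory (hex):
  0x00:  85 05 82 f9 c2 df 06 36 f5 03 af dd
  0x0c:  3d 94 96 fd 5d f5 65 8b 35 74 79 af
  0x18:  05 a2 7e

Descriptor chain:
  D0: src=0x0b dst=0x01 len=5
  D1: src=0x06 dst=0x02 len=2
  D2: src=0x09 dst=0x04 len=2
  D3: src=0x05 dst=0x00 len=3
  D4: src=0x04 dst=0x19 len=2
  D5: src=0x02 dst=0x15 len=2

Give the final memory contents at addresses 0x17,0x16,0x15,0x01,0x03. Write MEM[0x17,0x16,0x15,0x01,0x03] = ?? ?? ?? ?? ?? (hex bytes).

#0 dst[0x01+5] := {0xdd,0x3d,0x94,0x96,0xfd}
#1 dst[0x02+2] := {0x06,0x36}
#2 dst[0x04+2] := {0x03,0xaf}
#3 dst[0x00+3] := {0xaf,0x06,0x36}
#4 dst[0x19+2] := {0x03,0xaf}
#5 dst[0x15+2] := {0x36,0x36}
query mem[0x17]=0xaf, mem[0x16]=0x36, mem[0x15]=0x36, mem[0x01]=0x06, mem[0x03]=0x36

MEM[0x17,0x16,0x15,0x01,0x03] = af 36 36 06 36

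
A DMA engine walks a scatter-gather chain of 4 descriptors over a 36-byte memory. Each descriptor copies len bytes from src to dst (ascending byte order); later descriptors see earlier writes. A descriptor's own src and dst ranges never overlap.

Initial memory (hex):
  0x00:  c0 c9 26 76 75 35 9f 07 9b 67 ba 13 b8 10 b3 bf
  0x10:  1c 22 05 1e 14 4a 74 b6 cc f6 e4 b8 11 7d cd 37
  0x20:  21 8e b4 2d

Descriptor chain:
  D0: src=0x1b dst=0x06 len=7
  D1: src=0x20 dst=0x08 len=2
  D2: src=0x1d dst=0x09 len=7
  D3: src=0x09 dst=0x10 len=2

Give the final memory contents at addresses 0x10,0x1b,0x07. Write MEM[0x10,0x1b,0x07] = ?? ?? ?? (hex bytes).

[0] 0x1b->0x06 len=7 : b8 11 7d cd 37 21 8e
[1] 0x20->0x08 len=2 : 21 8e
[2] 0x1d->0x09 len=7 : 7d cd 37 21 8e b4 2d
[3] 0x09->0x10 len=2 : 7d cd
query mem[0x10]=0x7d, mem[0x1b]=0xb8, mem[0x07]=0x11

MEM[0x10,0x1b,0x07] = 7d b8 11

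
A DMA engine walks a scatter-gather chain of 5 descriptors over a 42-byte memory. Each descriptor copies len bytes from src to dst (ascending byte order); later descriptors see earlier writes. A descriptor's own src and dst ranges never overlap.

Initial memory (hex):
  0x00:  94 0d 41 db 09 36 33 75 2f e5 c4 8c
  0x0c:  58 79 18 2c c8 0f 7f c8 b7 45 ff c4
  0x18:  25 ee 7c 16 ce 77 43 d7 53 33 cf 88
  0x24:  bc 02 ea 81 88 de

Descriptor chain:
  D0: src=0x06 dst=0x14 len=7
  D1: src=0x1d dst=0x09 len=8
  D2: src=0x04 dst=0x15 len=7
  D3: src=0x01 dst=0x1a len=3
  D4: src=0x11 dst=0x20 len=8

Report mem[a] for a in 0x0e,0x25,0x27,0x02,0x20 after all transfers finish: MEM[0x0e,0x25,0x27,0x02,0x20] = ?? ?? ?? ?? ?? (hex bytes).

D0: mem[0x14..0x1a] <- [33 75 2f e5 c4 8c 58]
D1: mem[0x09..0x10] <- [77 43 d7 53 33 cf 88 bc]
D2: mem[0x15..0x1b] <- [09 36 33 75 2f 77 43]
D3: mem[0x1a..0x1c] <- [0d 41 db]
D4: mem[0x20..0x27] <- [0f 7f c8 33 09 36 33 75]
query mem[0x0e]=0xcf, mem[0x25]=0x36, mem[0x27]=0x75, mem[0x02]=0x41, mem[0x20]=0x0f

MEM[0x0e,0x25,0x27,0x02,0x20] = cf 36 75 41 0f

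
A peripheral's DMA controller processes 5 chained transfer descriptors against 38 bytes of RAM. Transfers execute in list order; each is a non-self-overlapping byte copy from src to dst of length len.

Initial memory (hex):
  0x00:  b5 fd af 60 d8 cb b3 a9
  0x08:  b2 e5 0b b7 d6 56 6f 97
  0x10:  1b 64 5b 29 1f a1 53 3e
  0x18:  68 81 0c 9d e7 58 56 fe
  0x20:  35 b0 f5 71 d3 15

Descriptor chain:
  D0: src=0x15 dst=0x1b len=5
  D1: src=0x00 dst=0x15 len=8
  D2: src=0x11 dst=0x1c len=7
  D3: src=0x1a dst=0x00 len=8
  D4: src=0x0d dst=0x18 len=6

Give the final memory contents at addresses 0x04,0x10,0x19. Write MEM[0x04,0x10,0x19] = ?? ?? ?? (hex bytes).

D0: mem[0x1b..0x1f] <- [a1 53 3e 68 81]
D1: mem[0x15..0x1c] <- [b5 fd af 60 d8 cb b3 a9]
D2: mem[0x1c..0x22] <- [64 5b 29 1f b5 fd af]
D3: mem[0x00..0x07] <- [cb b3 64 5b 29 1f b5 fd]
D4: mem[0x18..0x1d] <- [56 6f 97 1b 64 5b]
query mem[0x04]=0x29, mem[0x10]=0x1b, mem[0x19]=0x6f

MEM[0x04,0x10,0x19] = 29 1b 6f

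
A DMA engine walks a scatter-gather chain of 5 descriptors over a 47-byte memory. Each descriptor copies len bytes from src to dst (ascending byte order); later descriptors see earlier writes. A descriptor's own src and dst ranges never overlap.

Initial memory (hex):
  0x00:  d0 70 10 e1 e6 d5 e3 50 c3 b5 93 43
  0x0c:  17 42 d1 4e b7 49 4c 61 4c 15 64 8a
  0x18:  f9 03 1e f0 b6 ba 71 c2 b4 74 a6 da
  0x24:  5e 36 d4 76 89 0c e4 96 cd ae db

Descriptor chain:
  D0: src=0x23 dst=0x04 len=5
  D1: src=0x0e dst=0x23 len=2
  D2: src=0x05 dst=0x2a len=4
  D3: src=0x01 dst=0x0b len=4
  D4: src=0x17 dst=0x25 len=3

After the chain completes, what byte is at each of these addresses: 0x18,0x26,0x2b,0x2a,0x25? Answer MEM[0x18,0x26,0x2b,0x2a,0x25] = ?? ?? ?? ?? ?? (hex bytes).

MEM[0x18,0x26,0x2b,0x2a,0x25] = f9 f9 36 5e 8a

[0] 0x23->0x04 len=5 : da 5e 36 d4 76
[1] 0x0e->0x23 len=2 : d1 4e
[2] 0x05->0x2a len=4 : 5e 36 d4 76
[3] 0x01->0x0b len=4 : 70 10 e1 da
[4] 0x17->0x25 len=3 : 8a f9 03
query mem[0x18]=0xf9, mem[0x26]=0xf9, mem[0x2b]=0x36, mem[0x2a]=0x5e, mem[0x25]=0x8a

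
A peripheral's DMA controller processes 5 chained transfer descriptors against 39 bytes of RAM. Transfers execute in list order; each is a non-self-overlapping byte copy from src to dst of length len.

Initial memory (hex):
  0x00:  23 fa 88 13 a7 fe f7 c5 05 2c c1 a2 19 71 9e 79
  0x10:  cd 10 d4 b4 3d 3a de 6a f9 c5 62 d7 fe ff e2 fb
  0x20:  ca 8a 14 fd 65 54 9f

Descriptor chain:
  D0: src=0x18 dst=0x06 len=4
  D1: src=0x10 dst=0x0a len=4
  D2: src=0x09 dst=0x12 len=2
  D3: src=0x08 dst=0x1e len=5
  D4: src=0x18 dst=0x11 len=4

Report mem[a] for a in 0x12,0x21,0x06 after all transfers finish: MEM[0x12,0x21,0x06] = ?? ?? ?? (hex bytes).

MEM[0x12,0x21,0x06] = c5 10 f9

  after D0: wrote 4B at 0x06 = f9c562d7
  after D1: wrote 4B at 0x0a = cd10d4b4
  after D2: wrote 2B at 0x12 = d7cd
  after D3: wrote 5B at 0x1e = 62d7cd10d4
  after D4: wrote 4B at 0x11 = f9c562d7
query mem[0x12]=0xc5, mem[0x21]=0x10, mem[0x06]=0xf9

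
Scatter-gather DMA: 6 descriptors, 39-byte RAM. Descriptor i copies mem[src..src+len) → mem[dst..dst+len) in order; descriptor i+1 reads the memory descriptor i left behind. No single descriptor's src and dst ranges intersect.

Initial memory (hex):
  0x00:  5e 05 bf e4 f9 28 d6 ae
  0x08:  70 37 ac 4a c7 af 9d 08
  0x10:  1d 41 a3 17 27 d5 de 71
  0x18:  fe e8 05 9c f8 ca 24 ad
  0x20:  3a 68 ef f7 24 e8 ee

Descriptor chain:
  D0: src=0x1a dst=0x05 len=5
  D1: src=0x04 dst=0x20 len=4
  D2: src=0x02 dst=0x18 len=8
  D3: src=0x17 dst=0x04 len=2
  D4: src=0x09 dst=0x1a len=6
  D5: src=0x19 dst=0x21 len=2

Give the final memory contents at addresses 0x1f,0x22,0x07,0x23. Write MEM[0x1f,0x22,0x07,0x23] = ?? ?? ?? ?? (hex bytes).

#0 dst[0x05+5] := {0x05,0x9c,0xf8,0xca,0x24}
#1 dst[0x20+4] := {0xf9,0x05,0x9c,0xf8}
#2 dst[0x18+8] := {0xbf,0xe4,0xf9,0x05,0x9c,0xf8,0xca,0x24}
#3 dst[0x04+2] := {0x71,0xbf}
#4 dst[0x1a+6] := {0x24,0xac,0x4a,0xc7,0xaf,0x9d}
#5 dst[0x21+2] := {0xe4,0x24}
query mem[0x1f]=0x9d, mem[0x22]=0x24, mem[0x07]=0xf8, mem[0x23]=0xf8

MEM[0x1f,0x22,0x07,0x23] = 9d 24 f8 f8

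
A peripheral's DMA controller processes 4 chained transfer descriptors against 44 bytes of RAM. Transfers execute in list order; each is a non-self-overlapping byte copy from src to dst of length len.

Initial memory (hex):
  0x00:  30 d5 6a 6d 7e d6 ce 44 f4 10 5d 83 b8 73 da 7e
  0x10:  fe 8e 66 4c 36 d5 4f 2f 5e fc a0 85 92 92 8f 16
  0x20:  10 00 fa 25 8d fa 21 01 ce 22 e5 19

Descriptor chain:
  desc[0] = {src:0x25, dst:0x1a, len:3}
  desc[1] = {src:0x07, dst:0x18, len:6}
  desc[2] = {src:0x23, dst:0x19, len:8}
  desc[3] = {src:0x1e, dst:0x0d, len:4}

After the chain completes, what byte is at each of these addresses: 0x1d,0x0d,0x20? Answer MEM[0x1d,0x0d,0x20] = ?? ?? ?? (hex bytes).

#0 dst[0x1a+3] := {0xfa,0x21,0x01}
#1 dst[0x18+6] := {0x44,0xf4,0x10,0x5d,0x83,0xb8}
#2 dst[0x19+8] := {0x25,0x8d,0xfa,0x21,0x01,0xce,0x22,0xe5}
#3 dst[0x0d+4] := {0xce,0x22,0xe5,0x00}
query mem[0x1d]=0x01, mem[0x0d]=0xce, mem[0x20]=0xe5

MEM[0x1d,0x0d,0x20] = 01 ce e5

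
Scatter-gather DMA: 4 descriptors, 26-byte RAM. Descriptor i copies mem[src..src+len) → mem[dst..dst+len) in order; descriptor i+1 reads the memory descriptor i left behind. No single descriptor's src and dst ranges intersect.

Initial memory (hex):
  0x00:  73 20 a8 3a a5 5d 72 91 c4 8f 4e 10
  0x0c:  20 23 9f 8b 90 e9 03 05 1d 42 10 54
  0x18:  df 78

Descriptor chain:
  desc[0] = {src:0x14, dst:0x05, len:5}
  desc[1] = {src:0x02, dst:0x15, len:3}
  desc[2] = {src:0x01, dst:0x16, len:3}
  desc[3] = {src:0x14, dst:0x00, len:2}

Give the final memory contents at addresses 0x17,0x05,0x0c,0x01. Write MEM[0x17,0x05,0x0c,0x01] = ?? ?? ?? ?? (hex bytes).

  after D0: wrote 5B at 0x05 = 1d421054df
  after D1: wrote 3B at 0x15 = a83aa5
  after D2: wrote 3B at 0x16 = 20a83a
  after D3: wrote 2B at 0x00 = 1da8
query mem[0x17]=0xa8, mem[0x05]=0x1d, mem[0x0c]=0x20, mem[0x01]=0xa8

MEM[0x17,0x05,0x0c,0x01] = a8 1d 20 a8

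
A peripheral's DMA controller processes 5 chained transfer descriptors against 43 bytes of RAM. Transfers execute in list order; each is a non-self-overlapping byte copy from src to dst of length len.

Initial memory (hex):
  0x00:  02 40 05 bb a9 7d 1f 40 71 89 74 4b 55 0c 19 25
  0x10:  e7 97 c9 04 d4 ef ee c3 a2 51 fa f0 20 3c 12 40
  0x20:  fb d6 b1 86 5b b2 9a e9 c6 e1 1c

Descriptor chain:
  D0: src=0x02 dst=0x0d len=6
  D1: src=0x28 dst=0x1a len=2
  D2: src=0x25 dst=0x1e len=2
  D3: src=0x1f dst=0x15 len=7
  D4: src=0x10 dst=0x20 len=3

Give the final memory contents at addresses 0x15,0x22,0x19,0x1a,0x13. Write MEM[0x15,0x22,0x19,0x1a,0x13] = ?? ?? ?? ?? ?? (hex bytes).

MEM[0x15,0x22,0x19,0x1a,0x13] = 9a 40 86 5b 04

D0: mem[0x0d..0x12] <- [05 bb a9 7d 1f 40]
D1: mem[0x1a..0x1b] <- [c6 e1]
D2: mem[0x1e..0x1f] <- [b2 9a]
D3: mem[0x15..0x1b] <- [9a fb d6 b1 86 5b b2]
D4: mem[0x20..0x22] <- [7d 1f 40]
query mem[0x15]=0x9a, mem[0x22]=0x40, mem[0x19]=0x86, mem[0x1a]=0x5b, mem[0x13]=0x04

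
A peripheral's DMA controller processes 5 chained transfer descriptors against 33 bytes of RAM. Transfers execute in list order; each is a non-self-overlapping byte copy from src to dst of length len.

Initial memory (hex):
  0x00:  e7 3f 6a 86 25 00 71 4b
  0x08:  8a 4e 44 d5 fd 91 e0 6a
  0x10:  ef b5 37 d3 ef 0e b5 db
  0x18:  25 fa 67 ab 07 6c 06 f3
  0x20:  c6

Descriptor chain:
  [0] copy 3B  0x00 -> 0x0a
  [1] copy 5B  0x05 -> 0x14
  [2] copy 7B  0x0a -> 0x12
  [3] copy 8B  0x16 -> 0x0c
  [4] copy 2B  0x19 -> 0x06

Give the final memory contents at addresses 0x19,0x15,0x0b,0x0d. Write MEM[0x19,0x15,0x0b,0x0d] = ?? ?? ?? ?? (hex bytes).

[0] 0x00->0x0a len=3 : e7 3f 6a
[1] 0x05->0x14 len=5 : 00 71 4b 8a 4e
[2] 0x0a->0x12 len=7 : e7 3f 6a 91 e0 6a ef
[3] 0x16->0x0c len=8 : e0 6a ef fa 67 ab 07 6c
[4] 0x19->0x06 len=2 : fa 67
query mem[0x19]=0xfa, mem[0x15]=0x91, mem[0x0b]=0x3f, mem[0x0d]=0x6a

MEM[0x19,0x15,0x0b,0x0d] = fa 91 3f 6a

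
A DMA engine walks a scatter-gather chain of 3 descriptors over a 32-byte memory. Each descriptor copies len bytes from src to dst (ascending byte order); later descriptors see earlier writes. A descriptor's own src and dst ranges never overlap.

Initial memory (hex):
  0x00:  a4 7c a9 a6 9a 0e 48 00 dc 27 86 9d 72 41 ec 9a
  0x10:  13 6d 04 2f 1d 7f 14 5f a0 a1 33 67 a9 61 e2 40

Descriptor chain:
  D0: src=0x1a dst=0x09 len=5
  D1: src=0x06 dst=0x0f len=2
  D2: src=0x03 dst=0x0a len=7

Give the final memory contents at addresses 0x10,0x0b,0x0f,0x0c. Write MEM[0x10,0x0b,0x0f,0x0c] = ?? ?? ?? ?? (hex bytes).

MEM[0x10,0x0b,0x0f,0x0c] = 33 9a dc 0e

D0: mem[0x09..0x0d] <- [33 67 a9 61 e2]
D1: mem[0x0f..0x10] <- [48 00]
D2: mem[0x0a..0x10] <- [a6 9a 0e 48 00 dc 33]
query mem[0x10]=0x33, mem[0x0b]=0x9a, mem[0x0f]=0xdc, mem[0x0c]=0x0e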